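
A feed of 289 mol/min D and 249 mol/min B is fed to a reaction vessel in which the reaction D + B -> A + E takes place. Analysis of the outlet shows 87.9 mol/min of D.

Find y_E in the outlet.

For D: n = n₀ − 1ξ → 87.9 = 289 − 1ξ, giving ξ = 201.1 mol/min.
Outlet amounts (n = n₀ + ν ξ):
  D: 289 − 1(201.1) = 87.9
  B: 249 − 1(201.1) = 47.9
  A: 0 + 1(201.1) = 201.1
  E: 0 + 1(201.1) = 201.1
Total out = 538 mol/min; y_E = 201.1 / 538 = 0.3738.

0.374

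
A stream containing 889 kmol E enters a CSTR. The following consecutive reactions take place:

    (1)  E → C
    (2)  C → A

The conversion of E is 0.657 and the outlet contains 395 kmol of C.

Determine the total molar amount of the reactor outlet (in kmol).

Conversion of E: E consumed = 1ξ₁ = 0.657 × 889 → ξ₁ = 584.1 kmol.
C balance: n_C = 0 + 1ξ₁ − 1ξ₂ = 395 → ξ₂ = (1·584.1 − 395)/1 = 189.1 kmol.
Outlet amounts (n = n₀ + Σ ν·ξ):
  E: 889 − 1(584.1) = 304.9
  C: 0 + 1(584.1) − 1(189.1) = 395
  A: 0 + 1(189.1) = 189.1
Total out = 304.9 + 395 + 189.1 = 889 kmol.

889 kmol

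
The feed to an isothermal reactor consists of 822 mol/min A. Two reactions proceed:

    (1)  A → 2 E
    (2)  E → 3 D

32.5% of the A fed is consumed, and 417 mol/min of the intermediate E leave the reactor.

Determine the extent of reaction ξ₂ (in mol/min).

ξ₂ = 117 mol/min

Conversion of A: A consumed = 1ξ₁ = 0.325 × 822 → ξ₁ = 267.2 mol/min.
E balance: n_E = 0 + 2ξ₁ − 1ξ₂ = 417 → ξ₂ = (2·267.2 − 417)/1 = 117.3 mol/min.
Outlet amounts (n = n₀ + Σ ν·ξ):
  A: 822 − 1(267.2) = 554.8
  E: 0 + 2(267.2) − 1(117.3) = 417
  D: 0 + 3(117.3) = 351.9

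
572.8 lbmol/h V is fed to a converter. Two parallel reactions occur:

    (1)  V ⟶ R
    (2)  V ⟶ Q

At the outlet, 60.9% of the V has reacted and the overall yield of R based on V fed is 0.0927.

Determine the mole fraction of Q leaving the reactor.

Yield of R: 1ξ₁ / 572.8 = 0.0927 → ξ₁ = 53.1 lbmol/h.
Conversion of V: 1ξ₁ + 1ξ₂ = 0.609 × 572.8 = 348.8 → ξ₂ = 295.7 lbmol/h.
Outlet amounts (n = n₀ + Σ ν·ξ):
  V: 572.8 − 1(53.1) − 1(295.7) = 224
  R: 0 + 1(53.1) = 53.1
  Q: 0 + 1(295.7) = 295.7
Total out = 572.8 lbmol/h; y_Q = 295.7 / 572.8 = 0.5163.

0.516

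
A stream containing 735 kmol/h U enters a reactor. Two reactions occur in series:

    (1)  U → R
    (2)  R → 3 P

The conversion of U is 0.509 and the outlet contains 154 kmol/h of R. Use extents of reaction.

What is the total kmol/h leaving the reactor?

Conversion of U: U consumed = 1ξ₁ = 0.509 × 735 → ξ₁ = 374.1 kmol/h.
R balance: n_R = 0 + 1ξ₁ − 1ξ₂ = 154 → ξ₂ = (1·374.1 − 154)/1 = 220.1 kmol/h.
Outlet amounts (n = n₀ + Σ ν·ξ):
  U: 735 − 1(374.1) = 360.9
  R: 0 + 1(374.1) − 1(220.1) = 154
  P: 0 + 3(220.1) = 660.3
Total out = 360.9 + 154 + 660.3 = 1175 kmol/h.

1180 kmol/h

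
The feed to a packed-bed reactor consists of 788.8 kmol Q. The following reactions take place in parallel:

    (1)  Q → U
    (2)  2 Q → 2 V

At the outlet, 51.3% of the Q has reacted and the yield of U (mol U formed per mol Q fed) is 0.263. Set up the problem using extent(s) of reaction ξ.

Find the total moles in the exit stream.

789 kmol

Yield of U: 1ξ₁ / 788.8 = 0.263 → ξ₁ = 207.5 kmol.
Conversion of Q: 1ξ₁ + 2ξ₂ = 0.513 × 788.8 = 404.7 → ξ₂ = 98.6 kmol.
Outlet amounts (n = n₀ + Σ ν·ξ):
  Q: 788.8 − 1(207.5) − 2(98.6) = 384.1
  U: 0 + 1(207.5) = 207.5
  V: 0 + 2(98.6) = 197.2
Total out = 384.1 + 207.5 + 197.2 = 788.8 kmol.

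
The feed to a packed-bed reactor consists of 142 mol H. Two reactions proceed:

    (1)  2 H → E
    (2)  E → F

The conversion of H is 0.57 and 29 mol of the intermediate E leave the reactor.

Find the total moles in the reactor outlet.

Conversion of H: H consumed = 2ξ₁ = 0.57 × 142 → ξ₁ = 40.47 mol.
E balance: n_E = 0 + 1ξ₁ − 1ξ₂ = 29 → ξ₂ = (1·40.47 − 29)/1 = 11.47 mol.
Outlet amounts (n = n₀ + Σ ν·ξ):
  H: 142 − 2(40.47) = 61.06
  E: 0 + 1(40.47) − 1(11.47) = 29
  F: 0 + 1(11.47) = 11.47
Total out = 61.06 + 29 + 11.47 = 101.5 mol.

102 mol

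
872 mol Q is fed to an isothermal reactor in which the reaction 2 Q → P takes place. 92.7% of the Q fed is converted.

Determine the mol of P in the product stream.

404 mol

Q reacted = 0.927 × 872 = 808.3 mol; ν_Q = −2, so ξ = 808.3/2 = 404.2 mol.
Outlet amounts (n = n₀ + ν ξ):
  Q: 872 − 2(404.2) = 63.66
  P: 0 + 1(404.2) = 404.2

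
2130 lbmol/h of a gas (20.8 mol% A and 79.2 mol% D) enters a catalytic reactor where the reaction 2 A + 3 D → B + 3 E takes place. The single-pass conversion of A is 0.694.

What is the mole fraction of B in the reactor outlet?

A reacted = 0.694 × 443 = 307.5 lbmol/h; ν_A = −2, so ξ = 307.5/2 = 153.7 lbmol/h.
Outlet amounts (n = n₀ + ν ξ):
  A: 443 − 2(153.7) = 135.6
  D: 1687 − 3(153.7) = 1226
  B: 0 + 1(153.7) = 153.7
  E: 0 + 3(153.7) = 461.2
Total out = 1976 lbmol/h; y_B = 153.7 / 1976 = 0.07779.

0.0778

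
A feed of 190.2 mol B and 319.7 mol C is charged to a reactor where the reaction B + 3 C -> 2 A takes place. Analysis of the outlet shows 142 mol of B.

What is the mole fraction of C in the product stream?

0.423

For B: n = n₀ − 1ξ → 142 = 190.2 − 1ξ, giving ξ = 48.2 mol.
Outlet amounts (n = n₀ + ν ξ):
  B: 190.2 − 1(48.2) = 142
  C: 319.7 − 3(48.2) = 175.1
  A: 0 + 2(48.2) = 96.4
Total out = 413.5 mol; y_C = 175.1 / 413.5 = 0.4235.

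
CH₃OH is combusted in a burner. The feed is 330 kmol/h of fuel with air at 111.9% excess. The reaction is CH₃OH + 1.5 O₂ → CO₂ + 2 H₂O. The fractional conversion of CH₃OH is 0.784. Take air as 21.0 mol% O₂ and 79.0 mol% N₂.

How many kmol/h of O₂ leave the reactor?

661 kmol/h

Stoichiometric O₂ = 1.5 × 330 = 495 kmol/h; O₂ fed = 495 × 2.119 = 1049 kmol/h.
N₂ fed = 1049 × 79/21 = 3946 kmol/h.
Fuel reacted = 0.784 × 330 → ξ = 258.7 kmol/h.
Outlet (n = n₀ + ν ξ):
  CH₃OH: 330 − 1(258.7) = 71.28
  O₂: 1049 − 1.5(258.7) = 660.8
  N₂: 3946 (inert)
  CO₂: 0 + 1(258.7) = 258.7
  H₂O: 0 + 2(258.7) = 517.4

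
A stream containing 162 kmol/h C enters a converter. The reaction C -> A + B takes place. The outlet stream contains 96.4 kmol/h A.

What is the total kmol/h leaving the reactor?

258 kmol/h

For A: n = n₀ + 1ξ → 96.4 = 0 + 1ξ, giving ξ = 96.4 kmol/h.
Outlet amounts (n = n₀ + ν ξ):
  C: 162 − 1(96.4) = 65.6
  A: 0 + 1(96.4) = 96.4
  B: 0 + 1(96.4) = 96.4
Total out = 65.6 + 96.4 + 96.4 = 258.4 kmol/h.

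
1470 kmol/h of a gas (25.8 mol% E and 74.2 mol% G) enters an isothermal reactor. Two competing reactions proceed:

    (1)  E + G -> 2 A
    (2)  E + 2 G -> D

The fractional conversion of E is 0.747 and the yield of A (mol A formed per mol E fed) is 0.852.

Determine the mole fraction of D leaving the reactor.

Yield of A: 2ξ₁ / 379.3 = 0.852 → ξ₁ = 161.6 kmol/h.
Conversion of E: 1ξ₁ + 1ξ₂ = 0.747 × 379.3 = 283.3 → ξ₂ = 121.7 kmol/h.
Outlet amounts (n = n₀ + Σ ν·ξ):
  E: 379.3 − 1(161.6) − 1(121.7) = 95.95
  G: 1091 − 1(161.6) − 2(121.7) = 685.7
  A: 0 + 2(161.6) = 323.1
  D: 0 + 1(121.7) = 121.7
Total out = 1227 kmol/h; y_D = 121.7 / 1227 = 0.09926.

0.0993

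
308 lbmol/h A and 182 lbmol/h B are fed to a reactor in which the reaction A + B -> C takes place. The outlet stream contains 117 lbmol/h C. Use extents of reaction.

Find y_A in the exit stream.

0.512

For C: n = n₀ + 1ξ → 117 = 0 + 1ξ, giving ξ = 117 lbmol/h.
Outlet amounts (n = n₀ + ν ξ):
  A: 308 − 1(117) = 191
  B: 182 − 1(117) = 65
  C: 0 + 1(117) = 117
Total out = 373 lbmol/h; y_A = 191 / 373 = 0.5121.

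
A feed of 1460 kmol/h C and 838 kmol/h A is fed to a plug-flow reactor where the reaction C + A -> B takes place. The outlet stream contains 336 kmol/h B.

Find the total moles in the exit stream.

For B: n = n₀ + 1ξ → 336 = 0 + 1ξ, giving ξ = 336 kmol/h.
Outlet amounts (n = n₀ + ν ξ):
  C: 1460 − 1(336) = 1124
  A: 838 − 1(336) = 502
  B: 0 + 1(336) = 336
Total out = 1124 + 502 + 336 = 1962 kmol/h.

1960 kmol/h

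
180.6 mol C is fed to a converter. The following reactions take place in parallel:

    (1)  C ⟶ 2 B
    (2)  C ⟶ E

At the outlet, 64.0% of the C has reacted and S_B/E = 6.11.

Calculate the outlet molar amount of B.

Conversion of C: C consumed = 0.64 × 180.6 = 115.6 mol = 1ξ₁ + 1ξ₂.
Selectivity: 2ξ₁ / (1ξ₂) = 6.11 → ξ₁ = 3.055 ξ₂.
Substitute: (1·3.055 + 1) ξ₂ = 115.6 → ξ₂ = 28.5 mol, ξ₁ = 87.08 mol.
Outlet amounts (n = n₀ + Σ ν·ξ):
  C: 180.6 − 1(87.08) − 1(28.5) = 65.02
  B: 0 + 2(87.08) = 174.2
  E: 0 + 1(28.5) = 28.5

174 mol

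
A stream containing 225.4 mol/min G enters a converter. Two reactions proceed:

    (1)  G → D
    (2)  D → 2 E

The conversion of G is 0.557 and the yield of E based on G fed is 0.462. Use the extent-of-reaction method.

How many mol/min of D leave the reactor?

73.5 mol/min

Conversion of G: G consumed = 1ξ₁ = 0.557 × 225.4 → ξ₁ = 125.5 mol/min.
Yield of E: 2ξ₂ / 225.4 = 0.462 → ξ₂ = 52.07 mol/min.
Outlet amounts (n = n₀ + Σ ν·ξ):
  G: 225.4 − 1(125.5) = 99.85
  D: 0 + 1(125.5) − 1(52.07) = 73.48
  E: 0 + 2(52.07) = 104.1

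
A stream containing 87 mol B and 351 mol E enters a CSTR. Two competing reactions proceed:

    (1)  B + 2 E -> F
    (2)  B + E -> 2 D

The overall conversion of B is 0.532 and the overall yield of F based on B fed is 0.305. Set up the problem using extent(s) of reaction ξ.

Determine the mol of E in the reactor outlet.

Yield of F: 1ξ₁ / 87 = 0.305 → ξ₁ = 26.54 mol.
Conversion of B: 1ξ₁ + 1ξ₂ = 0.532 × 87 = 46.28 → ξ₂ = 19.75 mol.
Outlet amounts (n = n₀ + Σ ν·ξ):
  B: 87 − 1(26.54) − 1(19.75) = 40.72
  E: 351 − 2(26.54) − 1(19.75) = 278.2
  F: 0 + 1(26.54) = 26.54
  D: 0 + 2(19.75) = 39.5

278 mol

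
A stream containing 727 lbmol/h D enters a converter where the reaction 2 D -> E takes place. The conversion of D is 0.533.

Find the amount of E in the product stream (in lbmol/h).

D reacted = 0.533 × 727 = 387.5 lbmol/h; ν_D = −2, so ξ = 387.5/2 = 193.7 lbmol/h.
Outlet amounts (n = n₀ + ν ξ):
  D: 727 − 2(193.7) = 339.5
  E: 0 + 1(193.7) = 193.7

194 lbmol/h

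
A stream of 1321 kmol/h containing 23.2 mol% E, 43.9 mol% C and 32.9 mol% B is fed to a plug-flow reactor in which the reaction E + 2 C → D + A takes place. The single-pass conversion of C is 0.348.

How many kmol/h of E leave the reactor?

206 kmol/h

C reacted = 0.348 × 579.9 = 201.8 kmol/h; ν_C = −2, so ξ = 201.8/2 = 100.9 kmol/h.
Outlet amounts (n = n₀ + ν ξ):
  E: 306.5 − 1(100.9) = 205.6
  C: 579.9 − 2(100.9) = 378.1
  D: 0 + 1(100.9) = 100.9
  A: 0 + 1(100.9) = 100.9
  B: 434.6 (inert)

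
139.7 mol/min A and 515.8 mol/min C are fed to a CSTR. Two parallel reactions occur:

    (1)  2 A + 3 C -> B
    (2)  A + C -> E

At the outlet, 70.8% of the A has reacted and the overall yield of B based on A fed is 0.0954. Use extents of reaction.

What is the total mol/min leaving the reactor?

530 mol/min

Yield of B: 1ξ₁ / 139.7 = 0.0954 → ξ₁ = 13.33 mol/min.
Conversion of A: 2ξ₁ + 1ξ₂ = 0.708 × 139.7 = 98.91 → ξ₂ = 72.25 mol/min.
Outlet amounts (n = n₀ + Σ ν·ξ):
  A: 139.7 − 2(13.33) − 1(72.25) = 40.79
  C: 515.8 − 3(13.33) − 1(72.25) = 403.6
  B: 0 + 1(13.33) = 13.33
  E: 0 + 1(72.25) = 72.25
Total out = 40.79 + 403.6 + 13.33 + 72.25 = 529.9 mol/min.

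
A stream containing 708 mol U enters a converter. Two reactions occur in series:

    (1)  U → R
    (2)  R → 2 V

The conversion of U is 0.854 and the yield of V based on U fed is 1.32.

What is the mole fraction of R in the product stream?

Conversion of U: U consumed = 1ξ₁ = 0.854 × 708 → ξ₁ = 604.6 mol.
Yield of V: 2ξ₂ / 708 = 1.32 → ξ₂ = 467.3 mol.
Outlet amounts (n = n₀ + Σ ν·ξ):
  U: 708 − 1(604.6) = 103.4
  R: 0 + 1(604.6) − 1(467.3) = 137.4
  V: 0 + 2(467.3) = 934.6
Total out = 1175 mol; y_R = 137.4 / 1175 = 0.1169.

0.117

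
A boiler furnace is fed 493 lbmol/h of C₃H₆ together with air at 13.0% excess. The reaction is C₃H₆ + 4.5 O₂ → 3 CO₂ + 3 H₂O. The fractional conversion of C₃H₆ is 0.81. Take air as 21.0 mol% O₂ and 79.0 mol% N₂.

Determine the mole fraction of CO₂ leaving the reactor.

0.0949

Stoichiometric O₂ = 4.5 × 493 = 2218 lbmol/h; O₂ fed = 2218 × 1.130 = 2507 lbmol/h.
N₂ fed = 2507 × 79/21 = 9431 lbmol/h.
Fuel reacted = 0.81 × 493 → ξ = 399.3 lbmol/h.
Outlet (n = n₀ + ν ξ):
  C₃H₆: 493 − 1(399.3) = 93.67
  O₂: 2507 − 4.5(399.3) = 709.9
  N₂: 9431 (inert)
  CO₂: 0 + 3(399.3) = 1198
  H₂O: 0 + 3(399.3) = 1198
Total out = 12630 lbmol/h; y_CO₂ = 1198 / 12630 = 0.09485.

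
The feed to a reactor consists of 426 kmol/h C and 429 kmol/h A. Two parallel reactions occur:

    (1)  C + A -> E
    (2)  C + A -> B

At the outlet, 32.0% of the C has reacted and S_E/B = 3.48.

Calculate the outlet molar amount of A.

293 kmol/h

Conversion of C: C consumed = 0.32 × 426 = 136.3 kmol/h = 1ξ₁ + 1ξ₂.
Selectivity: 1ξ₁ / (1ξ₂) = 3.48 → ξ₁ = 3.48 ξ₂.
Substitute: (1·3.48 + 1) ξ₂ = 136.3 → ξ₂ = 30.43 kmol/h, ξ₁ = 105.9 kmol/h.
Outlet amounts (n = n₀ + Σ ν·ξ):
  C: 426 − 1(105.9) − 1(30.43) = 289.7
  A: 429 − 1(105.9) − 1(30.43) = 292.7
  E: 0 + 1(105.9) = 105.9
  B: 0 + 1(30.43) = 30.43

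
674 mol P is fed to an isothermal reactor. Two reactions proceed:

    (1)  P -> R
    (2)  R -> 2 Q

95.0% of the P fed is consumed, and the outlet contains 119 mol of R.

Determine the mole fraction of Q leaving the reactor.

0.872

Conversion of P: P consumed = 1ξ₁ = 0.95 × 674 → ξ₁ = 640.3 mol.
R balance: n_R = 0 + 1ξ₁ − 1ξ₂ = 119 → ξ₂ = (1·640.3 − 119)/1 = 521.3 mol.
Outlet amounts (n = n₀ + Σ ν·ξ):
  P: 674 − 1(640.3) = 33.7
  R: 0 + 1(640.3) − 1(521.3) = 119
  Q: 0 + 2(521.3) = 1043
Total out = 1195 mol; y_Q = 1043 / 1195 = 0.8722.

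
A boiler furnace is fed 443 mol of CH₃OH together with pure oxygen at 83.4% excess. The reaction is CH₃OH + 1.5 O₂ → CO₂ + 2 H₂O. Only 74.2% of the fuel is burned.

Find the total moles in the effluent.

Stoichiometric O₂ = 1.5 × 443 = 664.5 mol; O₂ fed = 664.5 × 1.834 = 1219 mol.
Fuel reacted = 0.742 × 443 → ξ = 328.7 mol.
Outlet (n = n₀ + ν ξ):
  CH₃OH: 443 − 1(328.7) = 114.3
  O₂: 1219 − 1.5(328.7) = 725.6
  CO₂: 0 + 1(328.7) = 328.7
  H₂O: 0 + 2(328.7) = 657.4
Total out = 114.3 + 725.6 + 328.7 + 657.4 = 1826 mol.

1830 mol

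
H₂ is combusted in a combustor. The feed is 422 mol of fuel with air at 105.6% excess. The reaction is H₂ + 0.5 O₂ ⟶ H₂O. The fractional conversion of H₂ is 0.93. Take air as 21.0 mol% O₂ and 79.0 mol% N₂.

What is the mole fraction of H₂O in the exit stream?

Stoichiometric O₂ = 0.5 × 422 = 211 mol; O₂ fed = 211 × 2.056 = 433.8 mol.
N₂ fed = 433.8 × 79/21 = 1632 mol.
Fuel reacted = 0.93 × 422 → ξ = 392.5 mol.
Outlet (n = n₀ + ν ξ):
  H₂: 422 − 1(392.5) = 29.54
  O₂: 433.8 − 0.5(392.5) = 237.6
  N₂: 1632 (inert)
  H₂O: 0 + 1(392.5) = 392.5
Total out = 2292 mol; y_H₂O = 392.5 / 2292 = 0.1713.

0.171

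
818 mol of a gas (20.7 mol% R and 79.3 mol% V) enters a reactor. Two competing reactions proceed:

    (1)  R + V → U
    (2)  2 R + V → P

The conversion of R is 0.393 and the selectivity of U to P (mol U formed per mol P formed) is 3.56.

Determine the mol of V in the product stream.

Conversion of R: R consumed = 0.393 × 169.3 = 66.55 mol = 1ξ₁ + 2ξ₂.
Selectivity: 1ξ₁ / (1ξ₂) = 3.56 → ξ₁ = 3.56 ξ₂.
Substitute: (1·3.56 + 2) ξ₂ = 66.55 → ξ₂ = 11.97 mol, ξ₁ = 42.61 mol.
Outlet amounts (n = n₀ + Σ ν·ξ):
  R: 169.3 − 1(42.61) − 2(11.97) = 102.8
  V: 648.7 − 1(42.61) − 1(11.97) = 594.1
  U: 0 + 1(42.61) = 42.61
  P: 0 + 1(11.97) = 11.97

594 mol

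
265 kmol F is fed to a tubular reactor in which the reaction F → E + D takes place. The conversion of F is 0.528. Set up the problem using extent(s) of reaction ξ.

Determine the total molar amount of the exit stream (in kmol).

F reacted = 0.528 × 265 = 139.9 kmol; ν_F = −1, so ξ = 139.9/1 = 139.9 kmol.
Outlet amounts (n = n₀ + ν ξ):
  F: 265 − 1(139.9) = 125.1
  E: 0 + 1(139.9) = 139.9
  D: 0 + 1(139.9) = 139.9
Total out = 125.1 + 139.9 + 139.9 = 404.9 kmol.

405 kmol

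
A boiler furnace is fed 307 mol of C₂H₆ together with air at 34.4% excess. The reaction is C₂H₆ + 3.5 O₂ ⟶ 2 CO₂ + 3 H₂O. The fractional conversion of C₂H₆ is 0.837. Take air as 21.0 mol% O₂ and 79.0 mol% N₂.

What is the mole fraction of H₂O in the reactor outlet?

0.105

Stoichiometric O₂ = 3.5 × 307 = 1074 mol; O₂ fed = 1074 × 1.344 = 1444 mol.
N₂ fed = 1444 × 79/21 = 5433 mol.
Fuel reacted = 0.837 × 307 → ξ = 257 mol.
Outlet (n = n₀ + ν ξ):
  C₂H₆: 307 − 1(257) = 50.04
  O₂: 1444 − 3.5(257) = 544.8
  N₂: 5433 (inert)
  CO₂: 0 + 2(257) = 513.9
  H₂O: 0 + 3(257) = 770.9
Total out = 7312 mol; y_H₂O = 770.9 / 7312 = 0.1054.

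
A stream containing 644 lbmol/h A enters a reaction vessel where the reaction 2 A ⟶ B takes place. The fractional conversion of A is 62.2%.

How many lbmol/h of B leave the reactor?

200 lbmol/h

A reacted = 0.622 × 644 = 400.6 lbmol/h; ν_A = −2, so ξ = 400.6/2 = 200.3 lbmol/h.
Outlet amounts (n = n₀ + ν ξ):
  A: 644 − 2(200.3) = 243.4
  B: 0 + 1(200.3) = 200.3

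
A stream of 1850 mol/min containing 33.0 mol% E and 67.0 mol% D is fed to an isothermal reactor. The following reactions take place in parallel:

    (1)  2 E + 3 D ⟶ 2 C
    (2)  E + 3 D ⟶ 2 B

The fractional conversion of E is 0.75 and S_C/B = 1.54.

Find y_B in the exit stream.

0.203

Conversion of E: E consumed = 0.75 × 610.5 = 457.9 mol/min = 2ξ₁ + 1ξ₂.
Selectivity: 2ξ₁ / (2ξ₂) = 1.54 → ξ₁ = 1.54 ξ₂.
Substitute: (2·1.54 + 1) ξ₂ = 457.9 → ξ₂ = 112.2 mol/min, ξ₁ = 172.8 mol/min.
Outlet amounts (n = n₀ + Σ ν·ξ):
  E: 610.5 − 2(172.8) − 1(112.2) = 152.6
  D: 1240 − 3(172.8) − 3(112.2) = 384.4
  C: 0 + 2(172.8) = 345.7
  B: 0 + 2(112.2) = 224.4
Total out = 1107 mol/min; y_B = 224.4 / 1107 = 0.2027.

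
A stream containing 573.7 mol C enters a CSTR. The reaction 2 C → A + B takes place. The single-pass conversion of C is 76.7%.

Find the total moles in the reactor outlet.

574 mol

C reacted = 0.767 × 573.7 = 440 mol; ν_C = −2, so ξ = 440/2 = 220 mol.
Outlet amounts (n = n₀ + ν ξ):
  C: 573.7 − 2(220) = 133.7
  A: 0 + 1(220) = 220
  B: 0 + 1(220) = 220
Total out = 133.7 + 220 + 220 = 573.7 mol.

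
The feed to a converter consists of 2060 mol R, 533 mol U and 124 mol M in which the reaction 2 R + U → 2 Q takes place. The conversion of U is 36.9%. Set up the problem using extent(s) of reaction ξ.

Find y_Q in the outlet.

U reacted = 0.369 × 533 = 196.7 mol; ν_U = −1, so ξ = 196.7/1 = 196.7 mol.
Outlet amounts (n = n₀ + ν ξ):
  R: 2060 − 2(196.7) = 1667
  U: 533 − 1(196.7) = 336.3
  Q: 0 + 2(196.7) = 393.4
  M: 124 (inert)
Total out = 2520 mol; y_Q = 393.4 / 2520 = 0.1561.

0.156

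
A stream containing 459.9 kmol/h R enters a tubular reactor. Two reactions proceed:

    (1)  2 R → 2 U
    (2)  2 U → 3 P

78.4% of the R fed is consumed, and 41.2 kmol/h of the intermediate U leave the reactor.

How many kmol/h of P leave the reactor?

479 kmol/h

Conversion of R: R consumed = 2ξ₁ = 0.784 × 459.9 → ξ₁ = 180.3 kmol/h.
U balance: n_U = 0 + 2ξ₁ − 2ξ₂ = 41.2 → ξ₂ = (2·180.3 − 41.2)/2 = 159.7 kmol/h.
Outlet amounts (n = n₀ + Σ ν·ξ):
  R: 459.9 − 2(180.3) = 99.34
  U: 0 + 2(180.3) − 2(159.7) = 41.2
  P: 0 + 3(159.7) = 479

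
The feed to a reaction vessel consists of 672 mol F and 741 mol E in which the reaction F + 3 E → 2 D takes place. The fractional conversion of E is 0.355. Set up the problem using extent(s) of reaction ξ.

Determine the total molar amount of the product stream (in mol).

1240 mol

E reacted = 0.355 × 741 = 263.1 mol; ν_E = −3, so ξ = 263.1/3 = 87.69 mol.
Outlet amounts (n = n₀ + ν ξ):
  F: 672 − 1(87.69) = 584.3
  E: 741 − 3(87.69) = 477.9
  D: 0 + 2(87.69) = 175.4
Total out = 584.3 + 477.9 + 175.4 = 1238 mol.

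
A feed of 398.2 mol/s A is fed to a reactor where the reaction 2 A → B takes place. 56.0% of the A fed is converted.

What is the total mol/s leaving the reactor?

A reacted = 0.56 × 398.2 = 223 mol/s; ν_A = −2, so ξ = 223/2 = 111.5 mol/s.
Outlet amounts (n = n₀ + ν ξ):
  A: 398.2 − 2(111.5) = 175.2
  B: 0 + 1(111.5) = 111.5
Total out = 175.2 + 111.5 = 286.7 mol/s.

287 mol/s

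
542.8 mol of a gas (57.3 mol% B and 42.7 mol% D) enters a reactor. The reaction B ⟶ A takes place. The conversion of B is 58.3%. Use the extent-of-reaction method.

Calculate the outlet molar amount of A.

B reacted = 0.583 × 311 = 181.3 mol; ν_B = −1, so ξ = 181.3/1 = 181.3 mol.
Outlet amounts (n = n₀ + ν ξ):
  B: 311 − 1(181.3) = 129.7
  A: 0 + 1(181.3) = 181.3
  D: 231.8 (inert)

181 mol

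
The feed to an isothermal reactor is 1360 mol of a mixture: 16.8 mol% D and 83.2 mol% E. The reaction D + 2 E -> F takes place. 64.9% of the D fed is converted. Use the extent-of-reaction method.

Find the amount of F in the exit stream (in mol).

D reacted = 0.649 × 228.5 = 148.3 mol; ν_D = −1, so ξ = 148.3/1 = 148.3 mol.
Outlet amounts (n = n₀ + ν ξ):
  D: 228.5 − 1(148.3) = 80.2
  E: 1132 − 2(148.3) = 835
  F: 0 + 1(148.3) = 148.3

148 mol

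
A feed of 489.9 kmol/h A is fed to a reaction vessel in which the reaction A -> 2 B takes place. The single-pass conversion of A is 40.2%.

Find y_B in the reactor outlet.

0.573

A reacted = 0.402 × 489.9 = 196.9 kmol/h; ν_A = −1, so ξ = 196.9/1 = 196.9 kmol/h.
Outlet amounts (n = n₀ + ν ξ):
  A: 489.9 − 1(196.9) = 293
  B: 0 + 2(196.9) = 393.9
Total out = 686.8 kmol/h; y_B = 393.9 / 686.8 = 0.5735.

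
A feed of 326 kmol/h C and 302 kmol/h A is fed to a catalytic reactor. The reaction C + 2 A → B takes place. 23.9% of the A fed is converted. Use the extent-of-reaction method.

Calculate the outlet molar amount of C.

290 kmol/h

A reacted = 0.239 × 302 = 72.18 kmol/h; ν_A = −2, so ξ = 72.18/2 = 36.09 kmol/h.
Outlet amounts (n = n₀ + ν ξ):
  C: 326 − 1(36.09) = 289.9
  A: 302 − 2(36.09) = 229.8
  B: 0 + 1(36.09) = 36.09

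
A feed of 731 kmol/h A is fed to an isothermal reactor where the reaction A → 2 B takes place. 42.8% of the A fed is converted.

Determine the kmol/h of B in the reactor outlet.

626 kmol/h

A reacted = 0.428 × 731 = 312.9 kmol/h; ν_A = −1, so ξ = 312.9/1 = 312.9 kmol/h.
Outlet amounts (n = n₀ + ν ξ):
  A: 731 − 1(312.9) = 418.1
  B: 0 + 2(312.9) = 625.7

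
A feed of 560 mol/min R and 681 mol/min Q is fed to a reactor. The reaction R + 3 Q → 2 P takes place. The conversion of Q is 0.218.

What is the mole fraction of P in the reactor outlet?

Q reacted = 0.218 × 681 = 148.5 mol/min; ν_Q = −3, so ξ = 148.5/3 = 49.49 mol/min.
Outlet amounts (n = n₀ + ν ξ):
  R: 560 − 1(49.49) = 510.5
  Q: 681 − 3(49.49) = 532.5
  P: 0 + 2(49.49) = 98.97
Total out = 1142 mol/min; y_P = 98.97 / 1142 = 0.08666.

0.0867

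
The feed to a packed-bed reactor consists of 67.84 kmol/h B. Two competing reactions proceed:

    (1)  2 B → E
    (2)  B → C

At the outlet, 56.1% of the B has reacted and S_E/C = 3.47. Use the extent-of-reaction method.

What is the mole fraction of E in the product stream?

Conversion of B: B consumed = 0.561 × 67.84 = 38.06 kmol/h = 2ξ₁ + 1ξ₂.
Selectivity: 1ξ₁ / (1ξ₂) = 3.47 → ξ₁ = 3.47 ξ₂.
Substitute: (2·3.47 + 1) ξ₂ = 38.06 → ξ₂ = 4.793 kmol/h, ξ₁ = 16.63 kmol/h.
Outlet amounts (n = n₀ + Σ ν·ξ):
  B: 67.84 − 2(16.63) − 1(4.793) = 29.78
  E: 0 + 1(16.63) = 16.63
  C: 0 + 1(4.793) = 4.793
Total out = 51.21 kmol/h; y_E = 16.63 / 51.21 = 0.3248.

0.325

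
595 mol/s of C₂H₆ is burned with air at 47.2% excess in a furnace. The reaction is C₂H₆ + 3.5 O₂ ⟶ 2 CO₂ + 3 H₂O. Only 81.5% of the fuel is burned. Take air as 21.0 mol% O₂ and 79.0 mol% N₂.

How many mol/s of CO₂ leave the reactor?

Stoichiometric O₂ = 3.5 × 595 = 2082 mol/s; O₂ fed = 2082 × 1.472 = 3065 mol/s.
N₂ fed = 3065 × 79/21 = 11530 mol/s.
Fuel reacted = 0.815 × 595 → ξ = 484.9 mol/s.
Outlet (n = n₀ + ν ξ):
  C₂H₆: 595 − 1(484.9) = 110.1
  O₂: 3065 − 3.5(484.9) = 1368
  N₂: 11530 (inert)
  CO₂: 0 + 2(484.9) = 969.8
  H₂O: 0 + 3(484.9) = 1455

970 mol/s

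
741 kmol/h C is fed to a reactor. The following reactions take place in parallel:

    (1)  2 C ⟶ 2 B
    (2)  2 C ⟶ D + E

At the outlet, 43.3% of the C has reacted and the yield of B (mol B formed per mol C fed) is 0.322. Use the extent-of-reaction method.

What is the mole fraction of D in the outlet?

Yield of B: 2ξ₁ / 741 = 0.322 → ξ₁ = 119.3 kmol/h.
Conversion of C: 2ξ₁ + 2ξ₂ = 0.433 × 741 = 320.9 → ξ₂ = 41.13 kmol/h.
Outlet amounts (n = n₀ + Σ ν·ξ):
  C: 741 − 2(119.3) − 2(41.13) = 420.1
  B: 0 + 2(119.3) = 238.6
  D: 0 + 1(41.13) = 41.13
  E: 0 + 1(41.13) = 41.13
Total out = 741 kmol/h; y_D = 41.13 / 741 = 0.0555.

0.0555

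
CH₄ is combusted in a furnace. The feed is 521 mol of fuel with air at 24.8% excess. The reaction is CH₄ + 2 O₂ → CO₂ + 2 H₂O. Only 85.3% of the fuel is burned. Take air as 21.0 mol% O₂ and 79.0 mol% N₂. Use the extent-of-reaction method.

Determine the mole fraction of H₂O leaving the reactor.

Stoichiometric O₂ = 2 × 521 = 1042 mol; O₂ fed = 1042 × 1.248 = 1300 mol.
N₂ fed = 1300 × 79/21 = 4892 mol.
Fuel reacted = 0.853 × 521 → ξ = 444.4 mol.
Outlet (n = n₀ + ν ξ):
  CH₄: 521 − 1(444.4) = 76.59
  O₂: 1300 − 2(444.4) = 411.6
  N₂: 4892 (inert)
  CO₂: 0 + 1(444.4) = 444.4
  H₂O: 0 + 2(444.4) = 888.8
Total out = 6713 mol; y_H₂O = 888.8 / 6713 = 0.1324.

0.132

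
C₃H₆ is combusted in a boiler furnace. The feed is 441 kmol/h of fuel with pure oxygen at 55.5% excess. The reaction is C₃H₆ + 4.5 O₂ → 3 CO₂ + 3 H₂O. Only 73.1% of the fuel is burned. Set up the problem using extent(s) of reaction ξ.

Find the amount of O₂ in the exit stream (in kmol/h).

1640 kmol/h

Stoichiometric O₂ = 4.5 × 441 = 1984 kmol/h; O₂ fed = 1984 × 1.555 = 3086 kmol/h.
Fuel reacted = 0.731 × 441 → ξ = 322.4 kmol/h.
Outlet (n = n₀ + ν ξ):
  C₃H₆: 441 − 1(322.4) = 118.6
  O₂: 3086 − 4.5(322.4) = 1635
  CO₂: 0 + 3(322.4) = 967.1
  H₂O: 0 + 3(322.4) = 967.1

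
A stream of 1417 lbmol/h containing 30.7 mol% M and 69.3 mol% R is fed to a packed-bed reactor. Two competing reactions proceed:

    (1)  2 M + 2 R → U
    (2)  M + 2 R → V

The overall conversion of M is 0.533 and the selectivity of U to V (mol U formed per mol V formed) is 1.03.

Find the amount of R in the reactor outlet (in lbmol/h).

Conversion of M: M consumed = 0.533 × 435 = 231.9 lbmol/h = 2ξ₁ + 1ξ₂.
Selectivity: 1ξ₁ / (1ξ₂) = 1.03 → ξ₁ = 1.03 ξ₂.
Substitute: (2·1.03 + 1) ξ₂ = 231.9 → ξ₂ = 75.77 lbmol/h, ξ₁ = 78.05 lbmol/h.
Outlet amounts (n = n₀ + Σ ν·ξ):
  M: 435 − 2(78.05) − 1(75.77) = 203.2
  R: 982 − 2(78.05) − 2(75.77) = 674.3
  U: 0 + 1(78.05) = 78.05
  V: 0 + 1(75.77) = 75.77

674 lbmol/h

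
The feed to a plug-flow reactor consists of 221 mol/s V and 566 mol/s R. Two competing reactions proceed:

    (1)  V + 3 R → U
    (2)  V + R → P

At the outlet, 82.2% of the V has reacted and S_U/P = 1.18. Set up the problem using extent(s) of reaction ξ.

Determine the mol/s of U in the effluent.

Conversion of V: V consumed = 0.822 × 221 = 181.7 mol/s = 1ξ₁ + 1ξ₂.
Selectivity: 1ξ₁ / (1ξ₂) = 1.18 → ξ₁ = 1.18 ξ₂.
Substitute: (1·1.18 + 1) ξ₂ = 181.7 → ξ₂ = 83.33 mol/s, ξ₁ = 98.33 mol/s.
Outlet amounts (n = n₀ + Σ ν·ξ):
  V: 221 − 1(98.33) − 1(83.33) = 39.34
  R: 566 − 3(98.33) − 1(83.33) = 187.7
  U: 0 + 1(98.33) = 98.33
  P: 0 + 1(83.33) = 83.33

98.3 mol/s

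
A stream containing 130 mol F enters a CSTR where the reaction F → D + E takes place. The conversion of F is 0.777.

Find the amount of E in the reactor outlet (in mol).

101 mol

F reacted = 0.777 × 130 = 101 mol; ν_F = −1, so ξ = 101/1 = 101 mol.
Outlet amounts (n = n₀ + ν ξ):
  F: 130 − 1(101) = 28.99
  D: 0 + 1(101) = 101
  E: 0 + 1(101) = 101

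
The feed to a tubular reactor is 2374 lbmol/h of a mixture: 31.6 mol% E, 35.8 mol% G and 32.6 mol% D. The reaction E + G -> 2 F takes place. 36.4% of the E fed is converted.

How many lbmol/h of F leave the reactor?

546 lbmol/h

E reacted = 0.364 × 750.2 = 273.1 lbmol/h; ν_E = −1, so ξ = 273.1/1 = 273.1 lbmol/h.
Outlet amounts (n = n₀ + ν ξ):
  E: 750.2 − 1(273.1) = 477.1
  G: 849.9 − 1(273.1) = 576.8
  F: 0 + 2(273.1) = 546.1
  D: 773.9 (inert)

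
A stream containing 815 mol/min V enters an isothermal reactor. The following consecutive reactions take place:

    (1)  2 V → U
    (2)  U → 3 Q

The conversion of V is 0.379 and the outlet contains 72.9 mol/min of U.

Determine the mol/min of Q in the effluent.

245 mol/min

Conversion of V: V consumed = 2ξ₁ = 0.379 × 815 → ξ₁ = 154.4 mol/min.
U balance: n_U = 0 + 1ξ₁ − 1ξ₂ = 72.9 → ξ₂ = (1·154.4 − 72.9)/1 = 81.54 mol/min.
Outlet amounts (n = n₀ + Σ ν·ξ):
  V: 815 − 2(154.4) = 506.1
  U: 0 + 1(154.4) − 1(81.54) = 72.9
  Q: 0 + 3(81.54) = 244.6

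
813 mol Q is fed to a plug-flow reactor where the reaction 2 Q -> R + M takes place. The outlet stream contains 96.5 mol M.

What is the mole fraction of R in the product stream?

0.119

For M: n = n₀ + 1ξ → 96.5 = 0 + 1ξ, giving ξ = 96.5 mol.
Outlet amounts (n = n₀ + ν ξ):
  Q: 813 − 2(96.5) = 620
  R: 0 + 1(96.5) = 96.5
  M: 0 + 1(96.5) = 96.5
Total out = 813 mol; y_R = 96.5 / 813 = 0.1187.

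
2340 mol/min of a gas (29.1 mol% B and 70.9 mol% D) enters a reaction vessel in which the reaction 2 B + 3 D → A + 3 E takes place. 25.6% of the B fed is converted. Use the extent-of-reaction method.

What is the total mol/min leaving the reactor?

2250 mol/min

B reacted = 0.256 × 680.9 = 174.3 mol/min; ν_B = −2, so ξ = 174.3/2 = 87.16 mol/min.
Outlet amounts (n = n₀ + ν ξ):
  B: 680.9 − 2(87.16) = 506.6
  D: 1659 − 3(87.16) = 1398
  A: 0 + 1(87.16) = 87.16
  E: 0 + 3(87.16) = 261.5
Total out = 506.6 + 1398 + 87.16 + 261.5 = 2253 mol/min.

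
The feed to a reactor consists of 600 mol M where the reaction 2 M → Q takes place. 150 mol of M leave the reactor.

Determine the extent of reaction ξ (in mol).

ξ = 225 mol

For M: n = n₀ − 2ξ → 150 = 600 − 2ξ, giving ξ = 225 mol.
Outlet amounts (n = n₀ + ν ξ):
  M: 600 − 2(225) = 150
  Q: 0 + 1(225) = 225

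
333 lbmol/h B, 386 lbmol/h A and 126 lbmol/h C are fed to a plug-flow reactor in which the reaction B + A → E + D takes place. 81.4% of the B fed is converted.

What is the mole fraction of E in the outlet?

B reacted = 0.814 × 333 = 271.1 lbmol/h; ν_B = −1, so ξ = 271.1/1 = 271.1 lbmol/h.
Outlet amounts (n = n₀ + ν ξ):
  B: 333 − 1(271.1) = 61.94
  A: 386 − 1(271.1) = 114.9
  E: 0 + 1(271.1) = 271.1
  D: 0 + 1(271.1) = 271.1
  C: 126 (inert)
Total out = 845 lbmol/h; y_E = 271.1 / 845 = 0.3208.

0.321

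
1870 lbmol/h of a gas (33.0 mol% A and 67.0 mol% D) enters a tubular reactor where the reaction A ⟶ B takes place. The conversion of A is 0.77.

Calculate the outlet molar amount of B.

A reacted = 0.77 × 617.1 = 475.2 lbmol/h; ν_A = −1, so ξ = 475.2/1 = 475.2 lbmol/h.
Outlet amounts (n = n₀ + ν ξ):
  A: 617.1 − 1(475.2) = 141.9
  B: 0 + 1(475.2) = 475.2
  D: 1253 (inert)

475 lbmol/h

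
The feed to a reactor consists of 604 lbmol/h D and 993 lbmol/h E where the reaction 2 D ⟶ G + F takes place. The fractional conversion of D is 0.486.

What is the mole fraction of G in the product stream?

0.0919

D reacted = 0.486 × 604 = 293.5 lbmol/h; ν_D = −2, so ξ = 293.5/2 = 146.8 lbmol/h.
Outlet amounts (n = n₀ + ν ξ):
  D: 604 − 2(146.8) = 310.5
  G: 0 + 1(146.8) = 146.8
  F: 0 + 1(146.8) = 146.8
  E: 993 (inert)
Total out = 1597 lbmol/h; y_G = 146.8 / 1597 = 0.0919.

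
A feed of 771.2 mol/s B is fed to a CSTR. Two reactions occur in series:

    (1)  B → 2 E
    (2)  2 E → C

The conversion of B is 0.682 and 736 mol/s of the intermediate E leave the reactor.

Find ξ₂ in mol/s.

ξ₂ = 158 mol/s

Conversion of B: B consumed = 1ξ₁ = 0.682 × 771.2 → ξ₁ = 526 mol/s.
E balance: n_E = 0 + 2ξ₁ − 2ξ₂ = 736 → ξ₂ = (2·526 − 736)/2 = 158 mol/s.
Outlet amounts (n = n₀ + Σ ν·ξ):
  B: 771.2 − 1(526) = 245.2
  E: 0 + 2(526) − 2(158) = 736
  C: 0 + 1(158) = 158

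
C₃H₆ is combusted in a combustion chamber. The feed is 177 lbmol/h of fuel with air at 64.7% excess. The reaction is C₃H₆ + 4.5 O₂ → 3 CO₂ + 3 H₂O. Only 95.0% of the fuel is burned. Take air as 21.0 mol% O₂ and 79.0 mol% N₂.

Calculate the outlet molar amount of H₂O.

504 lbmol/h

Stoichiometric O₂ = 4.5 × 177 = 796.5 lbmol/h; O₂ fed = 796.5 × 1.647 = 1312 lbmol/h.
N₂ fed = 1312 × 79/21 = 4935 lbmol/h.
Fuel reacted = 0.95 × 177 → ξ = 168.2 lbmol/h.
Outlet (n = n₀ + ν ξ):
  C₃H₆: 177 − 1(168.2) = 8.85
  O₂: 1312 − 4.5(168.2) = 555.2
  N₂: 4935 (inert)
  CO₂: 0 + 3(168.2) = 504.5
  H₂O: 0 + 3(168.2) = 504.5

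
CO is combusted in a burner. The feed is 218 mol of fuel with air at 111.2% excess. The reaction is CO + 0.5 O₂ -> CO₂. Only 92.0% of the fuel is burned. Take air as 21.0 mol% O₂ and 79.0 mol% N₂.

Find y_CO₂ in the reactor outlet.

0.165

Stoichiometric O₂ = 0.5 × 218 = 109 mol; O₂ fed = 109 × 2.112 = 230.2 mol.
N₂ fed = 230.2 × 79/21 = 866 mol.
Fuel reacted = 0.92 × 218 → ξ = 200.6 mol.
Outlet (n = n₀ + ν ξ):
  CO: 218 − 1(200.6) = 17.44
  O₂: 230.2 − 0.5(200.6) = 129.9
  N₂: 866 (inert)
  CO₂: 0 + 1(200.6) = 200.6
Total out = 1214 mol; y_CO₂ = 200.6 / 1214 = 0.1652.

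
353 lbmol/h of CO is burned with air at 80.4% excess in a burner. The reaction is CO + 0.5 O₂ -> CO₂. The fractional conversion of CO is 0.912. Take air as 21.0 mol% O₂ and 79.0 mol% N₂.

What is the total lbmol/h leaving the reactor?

Stoichiometric O₂ = 0.5 × 353 = 176.5 lbmol/h; O₂ fed = 176.5 × 1.804 = 318.4 lbmol/h.
N₂ fed = 318.4 × 79/21 = 1198 lbmol/h.
Fuel reacted = 0.912 × 353 → ξ = 321.9 lbmol/h.
Outlet (n = n₀ + ν ξ):
  CO: 353 − 1(321.9) = 31.06
  O₂: 318.4 − 0.5(321.9) = 157.4
  N₂: 1198 (inert)
  CO₂: 0 + 1(321.9) = 321.9
Total out = 31.06 + 157.4 + 1198 + 321.9 = 1708 lbmol/h.

1710 lbmol/h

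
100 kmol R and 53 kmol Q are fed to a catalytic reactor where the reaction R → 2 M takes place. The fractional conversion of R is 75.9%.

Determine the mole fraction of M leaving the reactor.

R reacted = 0.759 × 100 = 75.9 kmol; ν_R = −1, so ξ = 75.9/1 = 75.9 kmol.
Outlet amounts (n = n₀ + ν ξ):
  R: 100 − 1(75.9) = 24.1
  M: 0 + 2(75.9) = 151.8
  Q: 53 (inert)
Total out = 228.9 kmol; y_M = 151.8 / 228.9 = 0.6632.

0.663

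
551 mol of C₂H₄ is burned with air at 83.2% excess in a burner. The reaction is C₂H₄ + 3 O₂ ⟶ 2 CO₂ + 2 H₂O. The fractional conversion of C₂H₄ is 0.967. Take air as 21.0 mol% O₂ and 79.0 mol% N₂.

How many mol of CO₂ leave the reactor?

Stoichiometric O₂ = 3 × 551 = 1653 mol; O₂ fed = 1653 × 1.832 = 3028 mol.
N₂ fed = 3028 × 79/21 = 11390 mol.
Fuel reacted = 0.967 × 551 → ξ = 532.8 mol.
Outlet (n = n₀ + ν ξ):
  C₂H₄: 551 − 1(532.8) = 18.18
  O₂: 3028 − 3(532.8) = 1430
  N₂: 11390 (inert)
  CO₂: 0 + 2(532.8) = 1066
  H₂O: 0 + 2(532.8) = 1066

1070 mol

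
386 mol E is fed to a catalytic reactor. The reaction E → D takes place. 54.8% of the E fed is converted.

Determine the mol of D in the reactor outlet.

E reacted = 0.548 × 386 = 211.5 mol; ν_E = −1, so ξ = 211.5/1 = 211.5 mol.
Outlet amounts (n = n₀ + ν ξ):
  E: 386 − 1(211.5) = 174.5
  D: 0 + 1(211.5) = 211.5

212 mol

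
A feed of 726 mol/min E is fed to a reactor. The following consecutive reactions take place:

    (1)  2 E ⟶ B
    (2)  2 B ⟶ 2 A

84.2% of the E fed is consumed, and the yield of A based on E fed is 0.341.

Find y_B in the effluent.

0.138

Conversion of E: E consumed = 2ξ₁ = 0.842 × 726 → ξ₁ = 305.6 mol/min.
Yield of A: 2ξ₂ / 726 = 0.341 → ξ₂ = 123.8 mol/min.
Outlet amounts (n = n₀ + Σ ν·ξ):
  E: 726 − 2(305.6) = 114.7
  B: 0 + 1(305.6) − 2(123.8) = 58.08
  A: 0 + 2(123.8) = 247.6
Total out = 420.4 mol/min; y_B = 58.08 / 420.4 = 0.1382.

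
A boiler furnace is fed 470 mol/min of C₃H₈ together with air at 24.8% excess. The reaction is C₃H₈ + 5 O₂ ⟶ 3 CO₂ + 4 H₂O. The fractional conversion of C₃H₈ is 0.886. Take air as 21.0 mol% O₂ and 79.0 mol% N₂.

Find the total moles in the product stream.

Stoichiometric O₂ = 5 × 470 = 2350 mol/min; O₂ fed = 2350 × 1.248 = 2933 mol/min.
N₂ fed = 2933 × 79/21 = 11030 mol/min.
Fuel reacted = 0.886 × 470 → ξ = 416.4 mol/min.
Outlet (n = n₀ + ν ξ):
  C₃H₈: 470 − 1(416.4) = 53.58
  O₂: 2933 − 5(416.4) = 850.7
  N₂: 11030 (inert)
  CO₂: 0 + 3(416.4) = 1249
  H₂O: 0 + 4(416.4) = 1666
Total out = 53.58 + 850.7 + 11030 + 1249 + 1666 = 14850 mol/min.

14900 mol/min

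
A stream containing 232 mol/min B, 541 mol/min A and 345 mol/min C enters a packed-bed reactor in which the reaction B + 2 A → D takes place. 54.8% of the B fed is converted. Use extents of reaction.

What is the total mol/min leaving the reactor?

864 mol/min

B reacted = 0.548 × 232 = 127.1 mol/min; ν_B = −1, so ξ = 127.1/1 = 127.1 mol/min.
Outlet amounts (n = n₀ + ν ξ):
  B: 232 − 1(127.1) = 104.9
  A: 541 − 2(127.1) = 286.7
  D: 0 + 1(127.1) = 127.1
  C: 345 (inert)
Total out = 104.9 + 286.7 + 127.1 + 345 = 863.7 mol/min.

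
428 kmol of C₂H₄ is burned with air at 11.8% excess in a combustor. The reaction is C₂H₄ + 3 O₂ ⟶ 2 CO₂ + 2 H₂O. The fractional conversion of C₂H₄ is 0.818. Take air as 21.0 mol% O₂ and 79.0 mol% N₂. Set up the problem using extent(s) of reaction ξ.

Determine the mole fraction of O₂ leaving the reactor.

Stoichiometric O₂ = 3 × 428 = 1284 kmol; O₂ fed = 1284 × 1.118 = 1436 kmol.
N₂ fed = 1436 × 79/21 = 5400 kmol.
Fuel reacted = 0.818 × 428 → ξ = 350.1 kmol.
Outlet (n = n₀ + ν ξ):
  C₂H₄: 428 − 1(350.1) = 77.9
  O₂: 1436 − 3(350.1) = 385.2
  N₂: 5400 (inert)
  CO₂: 0 + 2(350.1) = 700.2
  H₂O: 0 + 2(350.1) = 700.2
Total out = 7264 kmol; y_O₂ = 385.2 / 7264 = 0.05303.

0.053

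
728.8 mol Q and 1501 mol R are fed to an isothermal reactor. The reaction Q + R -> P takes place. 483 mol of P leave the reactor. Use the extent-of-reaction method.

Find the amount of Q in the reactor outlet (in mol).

246 mol

For P: n = n₀ + 1ξ → 483 = 0 + 1ξ, giving ξ = 483 mol.
Outlet amounts (n = n₀ + ν ξ):
  Q: 728.8 − 1(483) = 245.8
  R: 1501 − 1(483) = 1018
  P: 0 + 1(483) = 483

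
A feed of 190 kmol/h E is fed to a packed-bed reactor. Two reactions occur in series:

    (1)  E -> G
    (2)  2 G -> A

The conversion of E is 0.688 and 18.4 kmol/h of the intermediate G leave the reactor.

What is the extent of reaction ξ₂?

Conversion of E: E consumed = 1ξ₁ = 0.688 × 190 → ξ₁ = 130.7 kmol/h.
G balance: n_G = 0 + 1ξ₁ − 2ξ₂ = 18.4 → ξ₂ = (1·130.7 − 18.4)/2 = 56.16 kmol/h.
Outlet amounts (n = n₀ + Σ ν·ξ):
  E: 190 − 1(130.7) = 59.28
  G: 0 + 1(130.7) − 2(56.16) = 18.4
  A: 0 + 1(56.16) = 56.16

ξ₂ = 56.2 kmol/h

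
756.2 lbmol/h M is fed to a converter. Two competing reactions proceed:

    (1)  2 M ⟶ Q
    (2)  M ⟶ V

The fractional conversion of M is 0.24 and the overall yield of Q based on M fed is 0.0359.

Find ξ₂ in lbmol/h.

ξ₂ = 127 lbmol/h

Yield of Q: 1ξ₁ / 756.2 = 0.0359 → ξ₁ = 27.15 lbmol/h.
Conversion of M: 2ξ₁ + 1ξ₂ = 0.24 × 756.2 = 181.5 → ξ₂ = 127.2 lbmol/h.
Outlet amounts (n = n₀ + Σ ν·ξ):
  M: 756.2 − 2(27.15) − 1(127.2) = 574.7
  Q: 0 + 1(27.15) = 27.15
  V: 0 + 1(127.2) = 127.2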